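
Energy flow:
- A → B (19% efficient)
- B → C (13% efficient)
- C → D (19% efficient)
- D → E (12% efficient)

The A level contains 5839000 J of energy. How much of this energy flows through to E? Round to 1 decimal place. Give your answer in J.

B: 5839000 × 0.19 = 1109410 J
C: 1109410 × 0.13 = 144223.3 J
D: 144223.3 × 0.19 = 27402.427 J
E: 27402.427 × 0.12 = 3288.29124 J

3288.3 J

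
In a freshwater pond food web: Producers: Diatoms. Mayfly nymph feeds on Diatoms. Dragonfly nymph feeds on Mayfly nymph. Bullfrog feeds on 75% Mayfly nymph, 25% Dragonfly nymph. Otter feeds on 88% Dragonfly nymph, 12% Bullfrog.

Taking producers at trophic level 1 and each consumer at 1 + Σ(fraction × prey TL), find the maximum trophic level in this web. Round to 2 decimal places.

Mayfly nymph: 1 + 1 = 2
Dragonfly nymph: 1 + 2 = 3
Bullfrog: 1 + (0.75×2 + 0.25×3) = 3.25
Otter: 1 + (0.88×3 + 0.12×3.25) = 4.03

4.03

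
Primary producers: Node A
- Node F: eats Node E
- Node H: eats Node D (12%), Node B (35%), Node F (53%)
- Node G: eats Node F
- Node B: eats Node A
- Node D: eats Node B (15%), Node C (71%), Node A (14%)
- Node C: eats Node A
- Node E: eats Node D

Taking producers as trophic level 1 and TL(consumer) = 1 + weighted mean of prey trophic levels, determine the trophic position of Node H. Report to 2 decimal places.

Node B: 1 + 1 = 2
Node C: 1 + 1 = 2
Node D: 1 + (0.15×2 + 0.71×2 + 0.14×1) = 2.86
Node E: 1 + 2.86 = 3.86
Node F: 1 + 3.86 = 4.86
Node G: 1 + 4.86 = 5.86
Node H: 1 + (0.12×2.86 + 0.35×2 + 0.53×4.86) = 4.619

4.62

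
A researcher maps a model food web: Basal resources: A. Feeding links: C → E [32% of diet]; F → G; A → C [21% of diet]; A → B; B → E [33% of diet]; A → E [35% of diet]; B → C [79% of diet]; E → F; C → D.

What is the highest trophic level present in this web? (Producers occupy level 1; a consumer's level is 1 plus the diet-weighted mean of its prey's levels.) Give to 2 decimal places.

B: 1 + 1 = 2
C: 1 + (0.21×1 + 0.79×2) = 2.79
D: 1 + 2.79 = 3.79
E: 1 + (0.35×1 + 0.33×2 + 0.32×2.79) = 2.9028
F: 1 + 2.9028 = 3.9028
G: 1 + 3.9028 = 4.9028

4.90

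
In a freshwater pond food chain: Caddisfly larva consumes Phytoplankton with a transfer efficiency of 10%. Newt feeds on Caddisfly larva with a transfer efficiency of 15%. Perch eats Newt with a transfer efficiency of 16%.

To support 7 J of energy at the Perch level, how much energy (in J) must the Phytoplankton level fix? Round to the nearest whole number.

2917 J

Cumulative transfer efficiency: 0.1 × 0.15 × 0.16 = 0.0024
Phytoplankton energy = 7 / 0.0024 = 2917 J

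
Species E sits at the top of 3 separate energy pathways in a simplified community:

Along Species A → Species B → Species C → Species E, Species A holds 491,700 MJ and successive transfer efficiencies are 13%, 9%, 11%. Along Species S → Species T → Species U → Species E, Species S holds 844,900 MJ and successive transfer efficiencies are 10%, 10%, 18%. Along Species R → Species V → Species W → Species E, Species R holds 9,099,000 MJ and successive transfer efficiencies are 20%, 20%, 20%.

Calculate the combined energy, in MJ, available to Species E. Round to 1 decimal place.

74945.6 MJ

Via Species A: 491700 × 0.13 × 0.09 × 0.11 = 632.8179 MJ
Via Species S: 844900 × 0.1 × 0.1 × 0.18 = 1520.82 MJ
Via Species R: 9099000 × 0.2 × 0.2 × 0.2 = 72792 MJ
Total at Species E: 632.8179 + 1520.82 + 72792 = 74945.6379 MJ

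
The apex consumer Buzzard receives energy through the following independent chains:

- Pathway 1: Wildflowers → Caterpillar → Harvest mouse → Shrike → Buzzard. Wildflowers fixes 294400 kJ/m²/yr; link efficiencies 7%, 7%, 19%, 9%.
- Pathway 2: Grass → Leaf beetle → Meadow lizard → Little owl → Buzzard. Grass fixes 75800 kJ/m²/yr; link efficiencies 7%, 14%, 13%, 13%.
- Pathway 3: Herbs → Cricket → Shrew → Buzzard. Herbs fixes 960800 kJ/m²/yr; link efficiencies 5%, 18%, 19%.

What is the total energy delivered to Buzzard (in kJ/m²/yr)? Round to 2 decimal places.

Pathway 1: 294400 × 0.07 × 0.07 × 0.19 × 0.09 = 24.667776 kJ/m²/yr
Pathway 2: 75800 × 0.07 × 0.14 × 0.13 × 0.13 = 12.553996 kJ/m²/yr
Pathway 3: 960800 × 0.05 × 0.18 × 0.19 = 1642.968 kJ/m²/yr
Total at Buzzard: 24.667776 + 12.553996 + 1642.968 = 1680.189772 kJ/m²/yr

1680.19 kJ/m²/yr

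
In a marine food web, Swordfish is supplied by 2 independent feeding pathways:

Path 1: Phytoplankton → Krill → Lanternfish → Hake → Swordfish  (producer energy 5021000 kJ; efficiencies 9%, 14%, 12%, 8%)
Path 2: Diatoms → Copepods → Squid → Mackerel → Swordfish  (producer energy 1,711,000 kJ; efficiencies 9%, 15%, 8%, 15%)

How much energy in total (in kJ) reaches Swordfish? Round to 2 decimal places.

Path 1: 5021000 × 0.09 × 0.14 × 0.12 × 0.08 = 607.34016 kJ
Path 2: 1711000 × 0.09 × 0.15 × 0.08 × 0.15 = 277.182 kJ
Total at Swordfish: 607.34016 + 277.182 = 884.52216 kJ

884.52 kJ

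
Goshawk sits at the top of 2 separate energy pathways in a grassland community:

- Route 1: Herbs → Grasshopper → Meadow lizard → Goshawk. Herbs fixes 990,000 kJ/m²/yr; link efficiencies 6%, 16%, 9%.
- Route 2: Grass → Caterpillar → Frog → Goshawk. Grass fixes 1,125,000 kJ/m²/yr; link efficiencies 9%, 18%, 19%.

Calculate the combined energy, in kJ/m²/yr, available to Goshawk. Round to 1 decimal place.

Route 1: 990000 × 0.06 × 0.16 × 0.09 = 855.36 kJ/m²/yr
Route 2: 1125000 × 0.09 × 0.18 × 0.19 = 3462.75 kJ/m²/yr
Total at Goshawk: 855.36 + 3462.75 = 4318.11 kJ/m²/yr

4318.1 kJ/m²/yr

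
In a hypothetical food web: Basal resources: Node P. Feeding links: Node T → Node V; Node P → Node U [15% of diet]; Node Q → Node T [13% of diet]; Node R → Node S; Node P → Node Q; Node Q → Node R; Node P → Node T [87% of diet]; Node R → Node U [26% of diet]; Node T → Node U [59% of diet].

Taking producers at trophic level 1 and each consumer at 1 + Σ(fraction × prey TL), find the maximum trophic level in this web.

4

Node Q: 1 + 1 = 2
Node R: 1 + 2 = 3
Node S: 1 + 3 = 4
Node T: 1 + (0.13×2 + 0.87×1) = 2.13
Node U: 1 + (0.26×3 + 0.15×1 + 0.59×2.13) = 3.1867
Node V: 1 + 2.13 = 3.13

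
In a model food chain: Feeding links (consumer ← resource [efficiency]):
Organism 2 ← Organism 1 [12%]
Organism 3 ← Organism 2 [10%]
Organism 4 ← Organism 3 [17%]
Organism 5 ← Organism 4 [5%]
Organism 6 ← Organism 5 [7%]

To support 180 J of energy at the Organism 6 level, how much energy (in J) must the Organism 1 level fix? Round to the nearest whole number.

Cumulative transfer efficiency: 0.12 × 0.1 × 0.17 × 0.05 × 0.07 = 0.00000714
Organism 1 energy = 180 / 0.00000714 = 25210084 J

25210084 J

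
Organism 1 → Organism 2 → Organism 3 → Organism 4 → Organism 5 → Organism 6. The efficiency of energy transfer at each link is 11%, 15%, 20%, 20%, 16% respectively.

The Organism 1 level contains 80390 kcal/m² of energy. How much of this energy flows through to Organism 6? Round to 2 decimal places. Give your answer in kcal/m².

Organism 2: 80390 × 0.11 = 8842.9 kcal/m²
Organism 3: 8842.9 × 0.15 = 1326.435 kcal/m²
Organism 4: 1326.435 × 0.2 = 265.287 kcal/m²
Organism 5: 265.287 × 0.2 = 53.0574 kcal/m²
Organism 6: 53.0574 × 0.16 = 8.489184 kcal/m²

8.49 kcal/m²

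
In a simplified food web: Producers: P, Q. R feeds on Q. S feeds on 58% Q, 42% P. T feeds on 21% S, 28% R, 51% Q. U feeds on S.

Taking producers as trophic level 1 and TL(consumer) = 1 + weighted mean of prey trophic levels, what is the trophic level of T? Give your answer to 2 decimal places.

2.49

R: 1 + 1 = 2
S: 1 + (0.58×1 + 0.42×1) = 2
T: 1 + (0.21×2 + 0.28×2 + 0.51×1) = 2.49
U: 1 + 2 = 3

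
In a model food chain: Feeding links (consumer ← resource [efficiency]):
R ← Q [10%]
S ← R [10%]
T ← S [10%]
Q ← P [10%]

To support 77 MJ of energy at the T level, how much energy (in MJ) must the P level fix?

Cumulative transfer efficiency: 0.1 × 0.1 × 0.1 × 0.1 = 0.0001
P energy = 77 / 0.0001 = 770000 MJ

770000 MJ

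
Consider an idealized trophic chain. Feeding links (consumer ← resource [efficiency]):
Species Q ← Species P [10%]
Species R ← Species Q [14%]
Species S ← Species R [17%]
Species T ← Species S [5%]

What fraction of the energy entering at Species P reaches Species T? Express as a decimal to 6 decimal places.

Product of link efficiencies: 0.1 × 0.14 × 0.17 × 0.05 = 0.000119

0.000119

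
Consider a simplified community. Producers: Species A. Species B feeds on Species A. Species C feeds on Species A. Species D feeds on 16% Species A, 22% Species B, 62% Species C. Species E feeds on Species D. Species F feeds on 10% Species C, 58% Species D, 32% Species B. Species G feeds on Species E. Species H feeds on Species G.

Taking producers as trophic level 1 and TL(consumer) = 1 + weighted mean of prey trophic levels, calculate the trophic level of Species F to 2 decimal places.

3.49

Species B: 1 + 1 = 2
Species C: 1 + 1 = 2
Species D: 1 + (0.16×1 + 0.22×2 + 0.62×2) = 2.84
Species E: 1 + 2.84 = 3.84
Species F: 1 + (0.1×2 + 0.58×2.84 + 0.32×2) = 3.4872
Species G: 1 + 3.84 = 4.84
Species H: 1 + 4.84 = 5.84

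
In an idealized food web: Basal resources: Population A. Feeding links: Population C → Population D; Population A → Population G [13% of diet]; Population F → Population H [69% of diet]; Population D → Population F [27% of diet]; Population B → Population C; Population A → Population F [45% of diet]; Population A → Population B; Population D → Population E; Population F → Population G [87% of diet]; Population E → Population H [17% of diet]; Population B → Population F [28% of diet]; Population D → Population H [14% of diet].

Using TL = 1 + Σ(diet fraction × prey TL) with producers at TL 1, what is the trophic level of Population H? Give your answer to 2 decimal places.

4.54

Population B: 1 + 1 = 2
Population C: 1 + 2 = 3
Population D: 1 + 3 = 4
Population E: 1 + 4 = 5
Population F: 1 + (0.45×1 + 0.28×2 + 0.27×4) = 3.09
Population G: 1 + (0.13×1 + 0.87×3.09) = 3.8183
Population H: 1 + (0.14×4 + 0.17×5 + 0.69×3.09) = 4.5421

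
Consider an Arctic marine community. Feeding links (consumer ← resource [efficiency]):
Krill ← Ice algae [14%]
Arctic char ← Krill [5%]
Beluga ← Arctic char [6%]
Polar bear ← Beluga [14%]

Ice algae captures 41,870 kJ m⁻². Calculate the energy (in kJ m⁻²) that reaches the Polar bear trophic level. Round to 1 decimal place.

Krill: 41870 × 0.14 = 5861.8 kJ m⁻²
Arctic char: 5861.8 × 0.05 = 293.09 kJ m⁻²
Beluga: 293.09 × 0.06 = 17.5854 kJ m⁻²
Polar bear: 17.5854 × 0.14 = 2.461956 kJ m⁻²

2.5 kJ m⁻²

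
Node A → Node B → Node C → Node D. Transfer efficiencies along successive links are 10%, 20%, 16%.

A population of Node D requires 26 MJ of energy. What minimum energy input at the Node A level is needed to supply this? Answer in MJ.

8125 MJ

Cumulative transfer efficiency: 0.1 × 0.2 × 0.16 = 0.0032
Node A energy = 26 / 0.0032 = 8125 MJ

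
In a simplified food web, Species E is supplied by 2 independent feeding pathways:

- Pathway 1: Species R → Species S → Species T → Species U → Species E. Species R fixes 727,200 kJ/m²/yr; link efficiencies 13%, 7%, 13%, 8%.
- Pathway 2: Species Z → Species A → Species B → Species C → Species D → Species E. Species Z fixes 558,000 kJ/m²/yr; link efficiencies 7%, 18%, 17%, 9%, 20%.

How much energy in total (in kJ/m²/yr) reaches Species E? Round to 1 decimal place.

90.3 kJ/m²/yr

Pathway 1: 727200 × 0.13 × 0.07 × 0.13 × 0.08 = 68.822208 kJ/m²/yr
Pathway 2: 558000 × 0.07 × 0.18 × 0.17 × 0.09 × 0.2 = 21.514248 kJ/m²/yr
Total at Species E: 68.822208 + 21.514248 = 90.336456 kJ/m²/yr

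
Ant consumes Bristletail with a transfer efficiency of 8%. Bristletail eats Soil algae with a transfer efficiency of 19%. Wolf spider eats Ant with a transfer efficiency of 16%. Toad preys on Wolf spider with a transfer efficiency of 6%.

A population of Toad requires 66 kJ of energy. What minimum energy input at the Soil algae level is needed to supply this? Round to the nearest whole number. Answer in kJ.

452303 kJ

Cumulative transfer efficiency: 0.19 × 0.08 × 0.16 × 0.06 = 0.00014592
Soil algae energy = 66 / 0.00014592 = 452303 kJ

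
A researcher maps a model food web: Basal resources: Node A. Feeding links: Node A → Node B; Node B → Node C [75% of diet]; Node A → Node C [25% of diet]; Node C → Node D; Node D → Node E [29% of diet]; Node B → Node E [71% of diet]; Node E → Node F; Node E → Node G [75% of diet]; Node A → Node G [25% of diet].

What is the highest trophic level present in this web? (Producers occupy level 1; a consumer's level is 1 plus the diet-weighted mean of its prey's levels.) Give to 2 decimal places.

4.51

Node B: 1 + 1 = 2
Node C: 1 + (0.75×2 + 0.25×1) = 2.75
Node D: 1 + 2.75 = 3.75
Node E: 1 + (0.29×3.75 + 0.71×2) = 3.5075
Node F: 1 + 3.5075 = 4.5075
Node G: 1 + (0.75×3.5075 + 0.25×1) = 3.880625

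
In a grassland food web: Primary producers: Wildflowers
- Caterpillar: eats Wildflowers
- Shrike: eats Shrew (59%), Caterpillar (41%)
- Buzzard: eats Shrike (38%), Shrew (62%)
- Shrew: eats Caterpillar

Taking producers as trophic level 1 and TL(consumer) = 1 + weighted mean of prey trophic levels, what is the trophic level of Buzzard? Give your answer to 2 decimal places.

4.22

Caterpillar: 1 + 1 = 2
Shrew: 1 + 2 = 3
Shrike: 1 + (0.59×3 + 0.41×2) = 3.59
Buzzard: 1 + (0.38×3.59 + 0.62×3) = 4.2242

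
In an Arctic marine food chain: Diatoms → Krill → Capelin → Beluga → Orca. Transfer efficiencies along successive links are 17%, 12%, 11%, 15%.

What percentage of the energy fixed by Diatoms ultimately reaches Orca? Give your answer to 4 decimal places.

0.0337%

Product of link efficiencies: 0.17 × 0.12 × 0.11 × 0.15 = 0.0003366
As a percentage: 0.0003366 × 100 = 0.0337%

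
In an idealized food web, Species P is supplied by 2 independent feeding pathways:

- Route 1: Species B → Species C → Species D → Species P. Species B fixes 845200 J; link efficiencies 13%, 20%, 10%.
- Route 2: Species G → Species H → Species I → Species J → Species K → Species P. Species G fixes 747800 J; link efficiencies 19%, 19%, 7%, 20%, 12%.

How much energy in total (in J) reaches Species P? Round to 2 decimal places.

Route 1: 845200 × 0.13 × 0.2 × 0.1 = 2197.52 J
Route 2: 747800 × 0.19 × 0.19 × 0.07 × 0.2 × 0.12 = 45.3525744 J
Total at Species P: 2197.52 + 45.3525744 = 2242.8725744 J

2242.87 J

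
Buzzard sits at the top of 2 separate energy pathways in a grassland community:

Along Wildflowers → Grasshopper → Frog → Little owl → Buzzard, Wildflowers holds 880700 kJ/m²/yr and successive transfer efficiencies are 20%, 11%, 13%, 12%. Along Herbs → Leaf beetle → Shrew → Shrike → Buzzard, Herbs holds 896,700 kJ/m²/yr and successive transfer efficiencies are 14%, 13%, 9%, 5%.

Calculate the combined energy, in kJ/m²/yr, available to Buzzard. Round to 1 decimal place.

Via Wildflowers: 880700 × 0.2 × 0.11 × 0.13 × 0.12 = 302.25624 kJ/m²/yr
Via Herbs: 896700 × 0.14 × 0.13 × 0.09 × 0.05 = 73.43973 kJ/m²/yr
Total at Buzzard: 302.25624 + 73.43973 = 375.69597 kJ/m²/yr

375.7 kJ/m²/yr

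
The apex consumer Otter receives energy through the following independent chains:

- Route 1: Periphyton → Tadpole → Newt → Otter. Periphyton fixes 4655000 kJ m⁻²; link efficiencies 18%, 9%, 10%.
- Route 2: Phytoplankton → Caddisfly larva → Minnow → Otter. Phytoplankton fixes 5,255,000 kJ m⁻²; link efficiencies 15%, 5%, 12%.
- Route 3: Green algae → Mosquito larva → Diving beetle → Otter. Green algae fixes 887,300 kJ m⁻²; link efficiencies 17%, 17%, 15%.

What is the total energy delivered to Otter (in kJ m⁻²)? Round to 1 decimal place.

16117.0 kJ m⁻²

Route 1: 4655000 × 0.18 × 0.09 × 0.1 = 7541.1 kJ m⁻²
Route 2: 5255000 × 0.15 × 0.05 × 0.12 = 4729.5 kJ m⁻²
Route 3: 887300 × 0.17 × 0.17 × 0.15 = 3846.4455 kJ m⁻²
Total at Otter: 7541.1 + 4729.5 + 3846.4455 = 16117.0455 kJ m⁻²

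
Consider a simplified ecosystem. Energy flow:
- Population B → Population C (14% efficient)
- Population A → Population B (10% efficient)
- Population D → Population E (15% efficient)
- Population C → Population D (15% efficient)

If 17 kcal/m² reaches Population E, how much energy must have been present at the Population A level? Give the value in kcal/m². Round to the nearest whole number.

Cumulative transfer efficiency: 0.1 × 0.14 × 0.15 × 0.15 = 0.000315
Population A energy = 17 / 0.000315 = 53968 kcal/m²

53968 kcal/m²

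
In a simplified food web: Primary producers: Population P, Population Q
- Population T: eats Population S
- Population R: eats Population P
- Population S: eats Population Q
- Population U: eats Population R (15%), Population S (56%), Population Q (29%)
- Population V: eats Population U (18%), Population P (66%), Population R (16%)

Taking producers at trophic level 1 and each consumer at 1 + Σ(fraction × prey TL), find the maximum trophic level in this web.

Population R: 1 + 1 = 2
Population S: 1 + 1 = 2
Population T: 1 + 2 = 3
Population U: 1 + (0.15×2 + 0.56×2 + 0.29×1) = 2.71
Population V: 1 + (0.18×2.71 + 0.66×1 + 0.16×2) = 2.4678

3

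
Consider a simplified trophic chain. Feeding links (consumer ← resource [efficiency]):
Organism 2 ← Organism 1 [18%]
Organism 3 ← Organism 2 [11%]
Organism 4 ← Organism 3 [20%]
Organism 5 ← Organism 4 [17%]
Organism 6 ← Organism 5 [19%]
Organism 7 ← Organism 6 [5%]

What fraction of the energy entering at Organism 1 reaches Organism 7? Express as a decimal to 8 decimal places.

0.00000640

Product of link efficiencies: 0.18 × 0.11 × 0.2 × 0.17 × 0.19 × 0.05 = 0.0000063954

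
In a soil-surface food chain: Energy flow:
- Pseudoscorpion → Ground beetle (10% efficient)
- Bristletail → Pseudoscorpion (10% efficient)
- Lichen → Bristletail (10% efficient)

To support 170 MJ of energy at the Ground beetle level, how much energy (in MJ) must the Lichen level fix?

170000 MJ

Cumulative transfer efficiency: 0.1 × 0.1 × 0.1 = 0.001
Lichen energy = 170 / 0.001 = 170000 MJ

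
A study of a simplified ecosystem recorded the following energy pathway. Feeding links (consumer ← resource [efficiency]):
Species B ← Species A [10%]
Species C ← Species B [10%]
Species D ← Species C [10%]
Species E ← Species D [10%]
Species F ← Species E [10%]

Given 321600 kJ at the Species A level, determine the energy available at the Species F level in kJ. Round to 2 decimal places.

3.22 kJ

Species B: 321600 × 0.1 = 32160 kJ
Species C: 32160 × 0.1 = 3216 kJ
Species D: 3216 × 0.1 = 321.6 kJ
Species E: 321.6 × 0.1 = 32.16 kJ
Species F: 32.16 × 0.1 = 3.216 kJ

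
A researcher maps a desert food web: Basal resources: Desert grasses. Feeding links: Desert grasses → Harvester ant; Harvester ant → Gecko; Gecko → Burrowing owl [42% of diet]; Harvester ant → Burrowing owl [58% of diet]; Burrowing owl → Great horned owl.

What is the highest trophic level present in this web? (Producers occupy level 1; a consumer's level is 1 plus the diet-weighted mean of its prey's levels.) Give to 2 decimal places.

4.42

Harvester ant: 1 + 1 = 2
Gecko: 1 + 2 = 3
Burrowing owl: 1 + (0.42×3 + 0.58×2) = 3.42
Great horned owl: 1 + 3.42 = 4.42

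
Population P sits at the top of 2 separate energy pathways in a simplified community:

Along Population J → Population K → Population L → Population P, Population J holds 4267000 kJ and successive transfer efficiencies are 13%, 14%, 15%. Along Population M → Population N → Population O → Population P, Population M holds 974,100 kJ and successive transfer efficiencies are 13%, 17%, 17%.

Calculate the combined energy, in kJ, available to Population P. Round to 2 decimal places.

15308.60 kJ

Via Population J: 4267000 × 0.13 × 0.14 × 0.15 = 11648.91 kJ
Via Population M: 974100 × 0.13 × 0.17 × 0.17 = 3659.6937 kJ
Total at Population P: 11648.91 + 3659.6937 = 15308.6037 kJ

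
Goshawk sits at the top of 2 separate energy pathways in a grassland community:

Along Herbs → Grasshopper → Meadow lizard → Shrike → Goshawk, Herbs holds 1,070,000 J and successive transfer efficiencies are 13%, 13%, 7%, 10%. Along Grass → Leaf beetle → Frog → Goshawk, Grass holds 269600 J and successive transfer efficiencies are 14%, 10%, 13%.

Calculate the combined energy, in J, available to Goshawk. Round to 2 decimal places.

617.25 J

Via Herbs: 1070000 × 0.13 × 0.13 × 0.07 × 0.1 = 126.581 J
Via Grass: 269600 × 0.14 × 0.1 × 0.13 = 490.672 J
Total at Goshawk: 126.581 + 490.672 = 617.253 J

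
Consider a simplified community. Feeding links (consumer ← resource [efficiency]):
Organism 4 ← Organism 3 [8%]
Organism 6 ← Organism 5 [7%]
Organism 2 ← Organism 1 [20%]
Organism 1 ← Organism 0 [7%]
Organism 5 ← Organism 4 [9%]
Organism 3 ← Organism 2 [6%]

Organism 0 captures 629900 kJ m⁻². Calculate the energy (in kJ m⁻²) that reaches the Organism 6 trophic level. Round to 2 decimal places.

0.27 kJ m⁻²

Organism 1: 629900 × 0.07 = 44093 kJ m⁻²
Organism 2: 44093 × 0.2 = 8818.6 kJ m⁻²
Organism 3: 8818.6 × 0.06 = 529.116 kJ m⁻²
Organism 4: 529.116 × 0.08 = 42.32928 kJ m⁻²
Organism 5: 42.32928 × 0.09 = 3.8096352 kJ m⁻²
Organism 6: 3.8096352 × 0.07 = 0.266674464 kJ m⁻²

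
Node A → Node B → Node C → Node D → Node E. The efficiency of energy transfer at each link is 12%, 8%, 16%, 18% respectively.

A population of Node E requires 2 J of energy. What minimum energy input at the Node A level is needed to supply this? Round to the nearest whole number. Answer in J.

Cumulative transfer efficiency: 0.12 × 0.08 × 0.16 × 0.18 = 0.00027648
Node A energy = 2 / 0.00027648 = 7234 J

7234 J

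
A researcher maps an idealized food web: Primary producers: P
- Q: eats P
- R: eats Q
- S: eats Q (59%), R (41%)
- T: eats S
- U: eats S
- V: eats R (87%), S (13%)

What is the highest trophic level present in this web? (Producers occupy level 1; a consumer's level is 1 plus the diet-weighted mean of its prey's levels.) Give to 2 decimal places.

Q: 1 + 1 = 2
R: 1 + 2 = 3
S: 1 + (0.59×2 + 0.41×3) = 3.41
T: 1 + 3.41 = 4.41
U: 1 + 3.41 = 4.41
V: 1 + (0.87×3 + 0.13×3.41) = 4.0533

4.41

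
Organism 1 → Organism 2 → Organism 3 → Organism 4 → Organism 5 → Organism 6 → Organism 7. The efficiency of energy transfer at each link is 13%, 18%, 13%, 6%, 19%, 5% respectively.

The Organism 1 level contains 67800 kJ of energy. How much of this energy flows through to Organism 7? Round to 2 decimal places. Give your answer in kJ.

Organism 2: 67800 × 0.13 = 8814 kJ
Organism 3: 8814 × 0.18 = 1586.52 kJ
Organism 4: 1586.52 × 0.13 = 206.2476 kJ
Organism 5: 206.2476 × 0.06 = 12.374856 kJ
Organism 6: 12.374856 × 0.19 = 2.35122264 kJ
Organism 7: 2.35122264 × 0.05 = 0.117561132 kJ

0.12 kJ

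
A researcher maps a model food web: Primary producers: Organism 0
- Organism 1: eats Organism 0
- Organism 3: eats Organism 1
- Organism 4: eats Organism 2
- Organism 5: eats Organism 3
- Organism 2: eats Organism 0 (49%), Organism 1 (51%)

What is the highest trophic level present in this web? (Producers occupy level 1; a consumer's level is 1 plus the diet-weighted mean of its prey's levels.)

Organism 1: 1 + 1 = 2
Organism 2: 1 + (0.49×1 + 0.51×2) = 2.51
Organism 3: 1 + 2 = 3
Organism 4: 1 + 2.51 = 3.51
Organism 5: 1 + 3 = 4

4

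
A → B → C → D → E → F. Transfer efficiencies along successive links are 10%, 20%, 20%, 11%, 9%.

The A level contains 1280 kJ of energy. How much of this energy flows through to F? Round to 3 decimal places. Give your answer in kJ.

B: 1280 × 0.1 = 128 kJ
C: 128 × 0.2 = 25.6 kJ
D: 25.6 × 0.2 = 5.12 kJ
E: 5.12 × 0.11 = 0.5632 kJ
F: 0.5632 × 0.09 = 0.050688 kJ

0.051 kJ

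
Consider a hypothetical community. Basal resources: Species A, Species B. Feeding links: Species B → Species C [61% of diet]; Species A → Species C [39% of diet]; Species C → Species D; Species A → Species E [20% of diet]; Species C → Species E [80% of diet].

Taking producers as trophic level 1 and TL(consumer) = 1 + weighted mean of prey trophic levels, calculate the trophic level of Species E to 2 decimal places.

Species C: 1 + (0.61×1 + 0.39×1) = 2
Species D: 1 + 2 = 3
Species E: 1 + (0.2×1 + 0.8×2) = 2.8

2.80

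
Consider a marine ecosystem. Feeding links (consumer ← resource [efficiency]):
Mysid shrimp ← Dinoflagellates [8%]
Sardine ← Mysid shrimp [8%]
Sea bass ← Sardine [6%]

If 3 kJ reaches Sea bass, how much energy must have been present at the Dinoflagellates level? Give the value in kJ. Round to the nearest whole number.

Cumulative transfer efficiency: 0.08 × 0.08 × 0.06 = 0.000384
Dinoflagellates energy = 3 / 0.000384 = 7813 kJ

7813 kJ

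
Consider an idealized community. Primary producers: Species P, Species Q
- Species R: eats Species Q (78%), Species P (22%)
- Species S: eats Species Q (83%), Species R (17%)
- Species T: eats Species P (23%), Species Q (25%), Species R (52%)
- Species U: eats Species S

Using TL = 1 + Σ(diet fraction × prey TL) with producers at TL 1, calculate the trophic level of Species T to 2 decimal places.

2.52

Species R: 1 + (0.78×1 + 0.22×1) = 2
Species S: 1 + (0.83×1 + 0.17×2) = 2.17
Species T: 1 + (0.23×1 + 0.25×1 + 0.52×2) = 2.52
Species U: 1 + 2.17 = 3.17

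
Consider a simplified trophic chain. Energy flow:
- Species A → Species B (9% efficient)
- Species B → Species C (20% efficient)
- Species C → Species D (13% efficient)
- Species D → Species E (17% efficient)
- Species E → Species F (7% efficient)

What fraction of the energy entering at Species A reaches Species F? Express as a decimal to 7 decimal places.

0.0000278

Product of link efficiencies: 0.09 × 0.2 × 0.13 × 0.17 × 0.07 = 0.000027846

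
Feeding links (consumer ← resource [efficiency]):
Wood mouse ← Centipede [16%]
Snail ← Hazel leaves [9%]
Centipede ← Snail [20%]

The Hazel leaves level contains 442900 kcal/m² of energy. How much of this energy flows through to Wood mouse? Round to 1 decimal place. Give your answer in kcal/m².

1275.6 kcal/m²

Snail: 442900 × 0.09 = 39861 kcal/m²
Centipede: 39861 × 0.2 = 7972.2 kcal/m²
Wood mouse: 7972.2 × 0.16 = 1275.552 kcal/m²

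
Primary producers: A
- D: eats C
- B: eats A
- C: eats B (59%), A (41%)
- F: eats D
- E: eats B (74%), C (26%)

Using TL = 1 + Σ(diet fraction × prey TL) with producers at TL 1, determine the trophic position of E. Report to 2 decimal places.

3.15

B: 1 + 1 = 2
C: 1 + (0.59×2 + 0.41×1) = 2.59
D: 1 + 2.59 = 3.59
E: 1 + (0.74×2 + 0.26×2.59) = 3.1534
F: 1 + 3.59 = 4.59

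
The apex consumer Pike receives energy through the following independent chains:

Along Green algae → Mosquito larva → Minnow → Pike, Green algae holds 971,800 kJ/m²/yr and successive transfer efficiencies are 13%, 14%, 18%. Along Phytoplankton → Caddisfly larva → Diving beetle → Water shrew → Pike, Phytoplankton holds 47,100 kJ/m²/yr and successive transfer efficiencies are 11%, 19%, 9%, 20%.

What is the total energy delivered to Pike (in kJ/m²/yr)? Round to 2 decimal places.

3201.34 kJ/m²/yr

Via Green algae: 971800 × 0.13 × 0.14 × 0.18 = 3183.6168 kJ/m²/yr
Via Phytoplankton: 47100 × 0.11 × 0.19 × 0.09 × 0.2 = 17.71902 kJ/m²/yr
Total at Pike: 3183.6168 + 17.71902 = 3201.33582 kJ/m²/yr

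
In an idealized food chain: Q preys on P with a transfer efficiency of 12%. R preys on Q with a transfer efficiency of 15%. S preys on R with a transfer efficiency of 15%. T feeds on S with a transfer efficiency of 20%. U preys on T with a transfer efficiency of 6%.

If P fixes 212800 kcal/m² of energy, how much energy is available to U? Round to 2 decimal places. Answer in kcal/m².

Q: 212800 × 0.12 = 25536 kcal/m²
R: 25536 × 0.15 = 3830.4 kcal/m²
S: 3830.4 × 0.15 = 574.56 kcal/m²
T: 574.56 × 0.2 = 114.912 kcal/m²
U: 114.912 × 0.06 = 6.89472 kcal/m²

6.89 kcal/m²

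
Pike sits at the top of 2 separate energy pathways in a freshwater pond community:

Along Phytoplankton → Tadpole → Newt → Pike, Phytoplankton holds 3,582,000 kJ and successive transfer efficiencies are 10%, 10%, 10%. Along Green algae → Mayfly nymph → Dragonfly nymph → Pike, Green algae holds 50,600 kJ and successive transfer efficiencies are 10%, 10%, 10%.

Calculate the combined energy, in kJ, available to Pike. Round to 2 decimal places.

Via Phytoplankton: 3582000 × 0.1 × 0.1 × 0.1 = 3582 kJ
Via Green algae: 50600 × 0.1 × 0.1 × 0.1 = 50.6 kJ
Total at Pike: 3582 + 50.6 = 3632.6 kJ

3632.60 kJ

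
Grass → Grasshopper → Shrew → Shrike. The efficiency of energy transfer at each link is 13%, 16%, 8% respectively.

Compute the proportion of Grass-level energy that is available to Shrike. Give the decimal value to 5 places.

0.00166

Product of link efficiencies: 0.13 × 0.16 × 0.08 = 0.001664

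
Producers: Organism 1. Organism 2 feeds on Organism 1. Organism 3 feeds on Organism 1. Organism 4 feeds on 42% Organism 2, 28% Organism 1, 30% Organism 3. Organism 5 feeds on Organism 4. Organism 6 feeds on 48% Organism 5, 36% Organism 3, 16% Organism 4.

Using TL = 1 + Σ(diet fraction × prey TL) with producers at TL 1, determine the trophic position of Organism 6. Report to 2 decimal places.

Organism 2: 1 + 1 = 2
Organism 3: 1 + 1 = 2
Organism 4: 1 + (0.42×2 + 0.28×1 + 0.3×2) = 2.72
Organism 5: 1 + 2.72 = 3.72
Organism 6: 1 + (0.48×3.72 + 0.36×2 + 0.16×2.72) = 3.9408

3.94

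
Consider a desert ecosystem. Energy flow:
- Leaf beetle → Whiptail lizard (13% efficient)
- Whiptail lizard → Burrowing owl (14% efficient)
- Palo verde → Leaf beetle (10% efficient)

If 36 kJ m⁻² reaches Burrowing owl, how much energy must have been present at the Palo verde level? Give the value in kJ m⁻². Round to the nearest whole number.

Cumulative transfer efficiency: 0.1 × 0.13 × 0.14 = 0.00182
Palo verde energy = 36 / 0.00182 = 19780 kJ m⁻²

19780 kJ m⁻²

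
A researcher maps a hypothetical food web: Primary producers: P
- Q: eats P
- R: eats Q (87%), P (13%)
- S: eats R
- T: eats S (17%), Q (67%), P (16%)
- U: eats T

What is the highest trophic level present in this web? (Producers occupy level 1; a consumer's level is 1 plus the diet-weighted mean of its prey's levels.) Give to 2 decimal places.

4.16

Q: 1 + 1 = 2
R: 1 + (0.87×2 + 0.13×1) = 2.87
S: 1 + 2.87 = 3.87
T: 1 + (0.17×3.87 + 0.67×2 + 0.16×1) = 3.1579
U: 1 + 3.1579 = 4.1579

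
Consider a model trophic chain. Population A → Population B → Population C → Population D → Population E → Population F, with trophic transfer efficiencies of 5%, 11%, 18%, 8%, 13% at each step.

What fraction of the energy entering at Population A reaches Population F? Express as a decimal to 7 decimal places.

0.0000103

Product of link efficiencies: 0.05 × 0.11 × 0.18 × 0.08 × 0.13 = 0.000010296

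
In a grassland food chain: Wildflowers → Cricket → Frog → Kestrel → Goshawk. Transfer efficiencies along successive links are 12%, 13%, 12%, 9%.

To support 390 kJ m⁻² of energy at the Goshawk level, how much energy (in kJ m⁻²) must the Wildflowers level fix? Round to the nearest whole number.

2314815 kJ m⁻²

Cumulative transfer efficiency: 0.12 × 0.13 × 0.12 × 0.09 = 0.00016848
Wildflowers energy = 390 / 0.00016848 = 2314815 kJ m⁻²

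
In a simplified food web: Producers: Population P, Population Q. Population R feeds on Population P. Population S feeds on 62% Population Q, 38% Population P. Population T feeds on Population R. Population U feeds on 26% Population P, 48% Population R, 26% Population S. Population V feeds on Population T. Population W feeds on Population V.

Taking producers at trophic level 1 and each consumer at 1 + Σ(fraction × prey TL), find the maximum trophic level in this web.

Population R: 1 + 1 = 2
Population S: 1 + (0.62×1 + 0.38×1) = 2
Population T: 1 + 2 = 3
Population U: 1 + (0.26×1 + 0.48×2 + 0.26×2) = 2.74
Population V: 1 + 3 = 4
Population W: 1 + 4 = 5

5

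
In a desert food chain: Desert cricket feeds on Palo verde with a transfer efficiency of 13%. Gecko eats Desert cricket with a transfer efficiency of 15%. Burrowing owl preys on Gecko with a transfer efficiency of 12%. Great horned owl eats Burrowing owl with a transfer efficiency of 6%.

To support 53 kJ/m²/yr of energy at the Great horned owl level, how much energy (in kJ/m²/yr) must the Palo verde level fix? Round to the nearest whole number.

Cumulative transfer efficiency: 0.13 × 0.15 × 0.12 × 0.06 = 0.0001404
Palo verde energy = 53 / 0.0001404 = 377493 kJ/m²/yr

377493 kJ/m²/yr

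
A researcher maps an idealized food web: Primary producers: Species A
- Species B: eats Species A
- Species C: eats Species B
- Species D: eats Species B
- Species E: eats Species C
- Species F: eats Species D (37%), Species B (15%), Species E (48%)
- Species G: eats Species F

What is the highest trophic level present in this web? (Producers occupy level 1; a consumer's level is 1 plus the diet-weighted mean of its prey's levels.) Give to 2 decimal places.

Species B: 1 + 1 = 2
Species C: 1 + 2 = 3
Species D: 1 + 2 = 3
Species E: 1 + 3 = 4
Species F: 1 + (0.37×3 + 0.15×2 + 0.48×4) = 4.33
Species G: 1 + 4.33 = 5.33

5.33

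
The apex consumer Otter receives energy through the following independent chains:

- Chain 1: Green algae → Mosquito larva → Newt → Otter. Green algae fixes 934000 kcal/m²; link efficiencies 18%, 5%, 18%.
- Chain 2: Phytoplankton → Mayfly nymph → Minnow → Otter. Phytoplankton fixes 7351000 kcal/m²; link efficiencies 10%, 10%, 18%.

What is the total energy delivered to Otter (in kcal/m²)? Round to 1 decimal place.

14744.9 kcal/m²

Chain 1: 934000 × 0.18 × 0.05 × 0.18 = 1513.08 kcal/m²
Chain 2: 7351000 × 0.1 × 0.1 × 0.18 = 13231.8 kcal/m²
Total at Otter: 1513.08 + 13231.8 = 14744.88 kcal/m²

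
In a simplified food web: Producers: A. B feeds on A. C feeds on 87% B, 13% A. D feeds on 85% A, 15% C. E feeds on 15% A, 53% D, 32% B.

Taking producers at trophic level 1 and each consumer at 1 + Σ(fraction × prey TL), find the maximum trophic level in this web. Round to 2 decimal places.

B: 1 + 1 = 2
C: 1 + (0.87×2 + 0.13×1) = 2.87
D: 1 + (0.85×1 + 0.15×2.87) = 2.2805
E: 1 + (0.15×1 + 0.53×2.2805 + 0.32×2) = 2.998665

3.00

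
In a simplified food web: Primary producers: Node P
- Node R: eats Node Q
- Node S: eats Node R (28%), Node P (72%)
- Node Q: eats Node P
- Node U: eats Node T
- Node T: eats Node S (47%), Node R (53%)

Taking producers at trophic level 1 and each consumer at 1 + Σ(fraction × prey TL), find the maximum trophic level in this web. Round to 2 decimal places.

Node Q: 1 + 1 = 2
Node R: 1 + 2 = 3
Node S: 1 + (0.28×3 + 0.72×1) = 2.56
Node T: 1 + (0.47×2.56 + 0.53×3) = 3.7932
Node U: 1 + 3.7932 = 4.7932

4.79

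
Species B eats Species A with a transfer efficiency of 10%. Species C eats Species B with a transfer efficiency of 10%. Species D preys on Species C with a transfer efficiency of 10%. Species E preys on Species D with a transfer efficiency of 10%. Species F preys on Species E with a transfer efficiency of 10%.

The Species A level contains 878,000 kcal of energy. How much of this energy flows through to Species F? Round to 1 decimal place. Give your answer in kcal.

Species B: 878000 × 0.1 = 87800 kcal
Species C: 87800 × 0.1 = 8780 kcal
Species D: 8780 × 0.1 = 878 kcal
Species E: 878 × 0.1 = 87.8 kcal
Species F: 87.8 × 0.1 = 8.78 kcal

8.8 kcal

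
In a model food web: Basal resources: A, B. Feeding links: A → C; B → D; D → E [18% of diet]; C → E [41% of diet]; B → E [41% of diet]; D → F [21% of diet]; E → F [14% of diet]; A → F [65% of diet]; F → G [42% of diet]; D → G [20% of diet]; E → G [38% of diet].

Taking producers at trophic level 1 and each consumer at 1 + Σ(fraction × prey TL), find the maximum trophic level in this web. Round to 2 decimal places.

C: 1 + 1 = 2
D: 1 + 1 = 2
E: 1 + (0.18×2 + 0.41×2 + 0.41×1) = 2.59
F: 1 + (0.21×2 + 0.14×2.59 + 0.65×1) = 2.4326
G: 1 + (0.42×2.4326 + 0.2×2 + 0.38×2.59) = 3.405892

3.41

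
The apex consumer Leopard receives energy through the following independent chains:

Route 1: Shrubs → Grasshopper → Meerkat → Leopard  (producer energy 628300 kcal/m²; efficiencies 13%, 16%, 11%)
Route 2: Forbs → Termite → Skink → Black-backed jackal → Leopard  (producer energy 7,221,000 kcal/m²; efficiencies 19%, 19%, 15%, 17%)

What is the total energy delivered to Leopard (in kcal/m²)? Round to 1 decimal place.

8084.8 kcal/m²

Route 1: 628300 × 0.13 × 0.16 × 0.11 = 1437.5504 kcal/m²
Route 2: 7221000 × 0.19 × 0.19 × 0.15 × 0.17 = 6647.29155 kcal/m²
Total at Leopard: 1437.5504 + 6647.29155 = 8084.84195 kcal/m²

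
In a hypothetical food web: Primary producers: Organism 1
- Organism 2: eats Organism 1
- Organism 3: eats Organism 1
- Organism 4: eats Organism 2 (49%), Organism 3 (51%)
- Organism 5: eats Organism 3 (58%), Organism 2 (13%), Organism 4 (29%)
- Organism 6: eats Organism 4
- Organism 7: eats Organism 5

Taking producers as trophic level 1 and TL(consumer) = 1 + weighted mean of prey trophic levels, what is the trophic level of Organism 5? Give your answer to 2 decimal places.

Organism 2: 1 + 1 = 2
Organism 3: 1 + 1 = 2
Organism 4: 1 + (0.49×2 + 0.51×2) = 3
Organism 5: 1 + (0.58×2 + 0.13×2 + 0.29×3) = 3.29
Organism 6: 1 + 3 = 4
Organism 7: 1 + 3.29 = 4.29

3.29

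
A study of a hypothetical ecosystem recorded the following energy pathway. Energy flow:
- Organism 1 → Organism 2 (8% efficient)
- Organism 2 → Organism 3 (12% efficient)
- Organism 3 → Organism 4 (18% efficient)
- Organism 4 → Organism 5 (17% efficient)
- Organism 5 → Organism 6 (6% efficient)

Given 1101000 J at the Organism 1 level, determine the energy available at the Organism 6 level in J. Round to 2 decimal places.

Organism 2: 1101000 × 0.08 = 88080 J
Organism 3: 88080 × 0.12 = 10569.6 J
Organism 4: 10569.6 × 0.18 = 1902.528 J
Organism 5: 1902.528 × 0.17 = 323.42976 J
Organism 6: 323.42976 × 0.06 = 19.4057856 J

19.41 J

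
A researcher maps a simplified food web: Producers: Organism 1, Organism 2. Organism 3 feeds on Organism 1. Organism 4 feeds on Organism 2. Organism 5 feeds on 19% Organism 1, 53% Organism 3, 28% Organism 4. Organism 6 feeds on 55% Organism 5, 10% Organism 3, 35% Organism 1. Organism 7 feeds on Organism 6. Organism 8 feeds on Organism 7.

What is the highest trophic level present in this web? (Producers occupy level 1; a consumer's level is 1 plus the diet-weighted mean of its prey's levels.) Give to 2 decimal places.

5.10

Organism 3: 1 + 1 = 2
Organism 4: 1 + 1 = 2
Organism 5: 1 + (0.19×1 + 0.53×2 + 0.28×2) = 2.81
Organism 6: 1 + (0.55×2.81 + 0.1×2 + 0.35×1) = 3.0955
Organism 7: 1 + 3.0955 = 4.0955
Organism 8: 1 + 4.0955 = 5.0955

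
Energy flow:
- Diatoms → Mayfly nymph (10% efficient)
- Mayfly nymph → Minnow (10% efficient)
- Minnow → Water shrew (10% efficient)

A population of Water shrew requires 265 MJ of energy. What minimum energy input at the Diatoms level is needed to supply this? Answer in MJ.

Cumulative transfer efficiency: 0.1 × 0.1 × 0.1 = 0.001
Diatoms energy = 265 / 0.001 = 265000 MJ

265000 MJ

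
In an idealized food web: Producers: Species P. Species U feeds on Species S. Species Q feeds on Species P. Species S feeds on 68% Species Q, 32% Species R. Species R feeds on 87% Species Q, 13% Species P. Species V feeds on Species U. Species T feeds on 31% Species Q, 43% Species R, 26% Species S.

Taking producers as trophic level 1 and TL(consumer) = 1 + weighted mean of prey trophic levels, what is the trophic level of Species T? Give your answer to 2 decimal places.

Species Q: 1 + 1 = 2
Species R: 1 + (0.87×2 + 0.13×1) = 2.87
Species S: 1 + (0.68×2 + 0.32×2.87) = 3.2784
Species T: 1 + (0.31×2 + 0.43×2.87 + 0.26×3.2784) = 3.706484
Species U: 1 + 3.2784 = 4.2784
Species V: 1 + 4.2784 = 5.2784

3.71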